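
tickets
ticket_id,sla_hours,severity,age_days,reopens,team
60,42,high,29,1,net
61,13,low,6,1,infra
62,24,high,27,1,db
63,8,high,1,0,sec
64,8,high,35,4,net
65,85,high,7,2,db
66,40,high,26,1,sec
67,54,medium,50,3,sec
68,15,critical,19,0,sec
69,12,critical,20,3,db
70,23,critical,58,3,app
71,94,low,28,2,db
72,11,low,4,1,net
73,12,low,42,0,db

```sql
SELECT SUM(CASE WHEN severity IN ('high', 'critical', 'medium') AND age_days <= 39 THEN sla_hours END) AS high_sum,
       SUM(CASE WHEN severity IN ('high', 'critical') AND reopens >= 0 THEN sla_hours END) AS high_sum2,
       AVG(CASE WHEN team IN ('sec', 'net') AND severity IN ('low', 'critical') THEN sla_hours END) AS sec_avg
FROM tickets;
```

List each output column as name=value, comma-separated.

high_sum=234, high_sum2=257, sec_avg=13

[high_sum: severity IN ('high', 'critical', 'medium') AND age_days <= 39]
ticket_id=60: ✓ → 42
ticket_id=61: ✗
ticket_id=62: ✓ → 24
ticket_id=63: ✓ → 8
ticket_id=64: ✓ → 8
ticket_id=65: ✓ → 85
ticket_id=66: ✓ → 40
ticket_id=67: ✗
ticket_id=68: ✓ → 15
ticket_id=69: ✓ → 12
ticket_id=70: ✗
ticket_id=71: ✗
ticket_id=72: ✗
ticket_id=73: ✗
high_sum = 42 + 24 + 8 + 8 + 85 + 40 + 15 + 12 = 234
—
[high_sum2: severity IN ('high', 'critical') AND reopens >= 0]
ticket_id=60: ✓ → 42
ticket_id=61: ✗
ticket_id=62: ✓ → 24
ticket_id=63: ✓ → 8
ticket_id=64: ✓ → 8
ticket_id=65: ✓ → 85
ticket_id=66: ✓ → 40
ticket_id=67: ✗
ticket_id=68: ✓ → 15
ticket_id=69: ✓ → 12
ticket_id=70: ✓ → 23
ticket_id=71: ✗
ticket_id=72: ✗
ticket_id=73: ✗
high_sum2 = 42 + 24 + 8 + 8 + 85 + 40 + 15 + 12 + 23 = 257
—
[sec_avg: team IN ('sec', 'net') AND severity IN ('low', 'critical')]
ticket_id=60: ✗
ticket_id=61: ✗
ticket_id=62: ✗
ticket_id=63: ✗
ticket_id=64: ✗
ticket_id=65: ✗
ticket_id=66: ✗
ticket_id=67: ✗
ticket_id=68: ✓ → 15
ticket_id=69: ✗
ticket_id=70: ✗
ticket_id=71: ✗
ticket_id=72: ✓ → 11
ticket_id=73: ✗
sec_avg = (15 + 11) / 2 = 13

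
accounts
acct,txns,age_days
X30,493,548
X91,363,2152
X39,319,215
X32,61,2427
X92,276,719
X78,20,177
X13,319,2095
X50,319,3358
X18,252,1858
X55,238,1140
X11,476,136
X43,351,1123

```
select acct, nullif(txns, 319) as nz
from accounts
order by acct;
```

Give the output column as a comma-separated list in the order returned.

476, NULL, 252, 493, 61, NULL, 351, NULL, 238, 20, 363, 276

acct=X11: txns=476 vs 319: differ → 476
acct=X13: txns=319 vs 319: equal → NULL
acct=X18: txns=252 vs 319: differ → 252
acct=X30: txns=493 vs 319: differ → 493
acct=X32: txns=61 vs 319: differ → 61
acct=X39: txns=319 vs 319: equal → NULL
acct=X43: txns=351 vs 319: differ → 351
acct=X50: txns=319 vs 319: equal → NULL
acct=X55: txns=238 vs 319: differ → 238
acct=X78: txns=20 vs 319: differ → 20
acct=X91: txns=363 vs 319: differ → 363
acct=X92: txns=276 vs 319: differ → 276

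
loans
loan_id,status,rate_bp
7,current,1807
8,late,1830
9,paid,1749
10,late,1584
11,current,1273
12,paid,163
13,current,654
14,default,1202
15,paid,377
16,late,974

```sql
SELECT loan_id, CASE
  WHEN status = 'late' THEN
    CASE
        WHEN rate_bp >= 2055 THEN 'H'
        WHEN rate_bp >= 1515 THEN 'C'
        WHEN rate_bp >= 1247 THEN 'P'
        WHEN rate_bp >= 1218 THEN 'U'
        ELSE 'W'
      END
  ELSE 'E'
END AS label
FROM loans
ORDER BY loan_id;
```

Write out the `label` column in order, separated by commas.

loan_id=7: status='current' → outer ELSE → E
loan_id=8: status='late' → inner[rate_bp >= 1515] → C
loan_id=9: status='paid' → outer ELSE → E
loan_id=10: status='late' → inner[rate_bp >= 1515] → C
loan_id=11: status='current' → outer ELSE → E
loan_id=12: status='paid' → outer ELSE → E
loan_id=13: status='current' → outer ELSE → E
loan_id=14: status='default' → outer ELSE → E
loan_id=15: status='paid' → outer ELSE → E
loan_id=16: status='late' → inner[ELSE] → W

E, C, E, C, E, E, E, E, E, W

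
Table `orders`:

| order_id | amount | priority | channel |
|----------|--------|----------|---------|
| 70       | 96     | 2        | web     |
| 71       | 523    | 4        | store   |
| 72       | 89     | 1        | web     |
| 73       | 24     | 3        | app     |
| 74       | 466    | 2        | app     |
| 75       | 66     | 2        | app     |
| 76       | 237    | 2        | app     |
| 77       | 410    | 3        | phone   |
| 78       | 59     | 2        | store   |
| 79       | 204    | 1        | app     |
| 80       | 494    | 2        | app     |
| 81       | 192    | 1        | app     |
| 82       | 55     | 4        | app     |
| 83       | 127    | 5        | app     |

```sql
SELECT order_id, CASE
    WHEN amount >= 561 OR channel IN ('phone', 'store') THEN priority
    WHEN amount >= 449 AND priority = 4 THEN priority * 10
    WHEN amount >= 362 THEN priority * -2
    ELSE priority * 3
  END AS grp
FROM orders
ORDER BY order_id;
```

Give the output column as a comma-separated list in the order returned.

order_id=70: ELSE → 6
order_id=71: amount >= 561 OR channel IN ('phone', 'store') → 4
order_id=72: ELSE → 3
order_id=73: ELSE → 9
order_id=74: amount >= 362 → -4
order_id=75: ELSE → 6
order_id=76: ELSE → 6
order_id=77: amount >= 561 OR channel IN ('phone', 'store') → 3
order_id=78: amount >= 561 OR channel IN ('phone', 'store') → 2
order_id=79: ELSE → 3
order_id=80: amount >= 362 → -4
order_id=81: ELSE → 3
order_id=82: ELSE → 12
order_id=83: ELSE → 15

6, 4, 3, 9, -4, 6, 6, 3, 2, 3, -4, 3, 12, 15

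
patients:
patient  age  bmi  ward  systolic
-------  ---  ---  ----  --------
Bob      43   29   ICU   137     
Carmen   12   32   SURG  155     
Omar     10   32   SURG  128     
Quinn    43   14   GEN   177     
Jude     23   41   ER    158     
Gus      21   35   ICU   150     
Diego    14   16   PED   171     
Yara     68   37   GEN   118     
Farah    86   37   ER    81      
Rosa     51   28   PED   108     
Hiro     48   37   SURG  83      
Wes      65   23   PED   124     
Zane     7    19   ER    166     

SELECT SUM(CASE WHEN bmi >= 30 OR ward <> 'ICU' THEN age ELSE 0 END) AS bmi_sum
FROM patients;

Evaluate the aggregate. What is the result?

patient=Bob: ✗
patient=Carmen: ✓ → 12
patient=Omar: ✓ → 10
patient=Quinn: ✓ → 43
patient=Jude: ✓ → 23
patient=Gus: ✓ → 21
patient=Diego: ✓ → 14
patient=Yara: ✓ → 68
patient=Farah: ✓ → 86
patient=Rosa: ✓ → 51
patient=Hiro: ✓ → 48
patient=Wes: ✓ → 65
patient=Zane: ✓ → 7
bmi_sum = 12 + 10 + 43 + 23 + 21 + 14 + 68 + 86 + 51 + 48 + 65 + 7 = 448

448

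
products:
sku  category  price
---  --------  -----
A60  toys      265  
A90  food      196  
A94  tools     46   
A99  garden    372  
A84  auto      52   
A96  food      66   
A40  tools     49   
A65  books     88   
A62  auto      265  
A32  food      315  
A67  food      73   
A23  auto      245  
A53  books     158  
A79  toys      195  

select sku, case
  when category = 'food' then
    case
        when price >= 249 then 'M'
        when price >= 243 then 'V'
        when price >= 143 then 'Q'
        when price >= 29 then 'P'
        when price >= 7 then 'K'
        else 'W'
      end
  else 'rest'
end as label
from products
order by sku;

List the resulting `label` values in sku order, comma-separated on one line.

sku=A23: category='auto' → outer ELSE → rest
sku=A32: category='food' → inner[price >= 249] → M
sku=A40: category='tools' → outer ELSE → rest
sku=A53: category='books' → outer ELSE → rest
sku=A60: category='toys' → outer ELSE → rest
sku=A62: category='auto' → outer ELSE → rest
sku=A65: category='books' → outer ELSE → rest
sku=A67: category='food' → inner[price >= 29] → P
sku=A79: category='toys' → outer ELSE → rest
sku=A84: category='auto' → outer ELSE → rest
sku=A90: category='food' → inner[price >= 143] → Q
sku=A94: category='tools' → outer ELSE → rest
sku=A96: category='food' → inner[price >= 29] → P
sku=A99: category='garden' → outer ELSE → rest

rest, M, rest, rest, rest, rest, rest, P, rest, rest, Q, rest, P, rest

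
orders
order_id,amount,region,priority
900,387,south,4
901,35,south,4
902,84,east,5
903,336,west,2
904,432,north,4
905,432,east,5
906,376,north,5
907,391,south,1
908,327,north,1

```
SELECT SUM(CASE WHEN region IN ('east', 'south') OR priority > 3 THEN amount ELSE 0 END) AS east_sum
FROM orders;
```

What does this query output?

2137

order_id=900: ✓ → 387
order_id=901: ✓ → 35
order_id=902: ✓ → 84
order_id=903: ✗
order_id=904: ✓ → 432
order_id=905: ✓ → 432
order_id=906: ✓ → 376
order_id=907: ✓ → 391
order_id=908: ✗
east_sum = 387 + 35 + 84 + 432 + 432 + 376 + 391 = 2137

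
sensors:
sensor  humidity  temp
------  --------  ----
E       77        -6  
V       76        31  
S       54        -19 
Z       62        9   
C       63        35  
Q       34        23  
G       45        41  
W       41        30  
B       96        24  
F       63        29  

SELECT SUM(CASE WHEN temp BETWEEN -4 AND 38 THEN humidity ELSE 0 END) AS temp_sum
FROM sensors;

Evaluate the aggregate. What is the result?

435

sensor=E: ✗
sensor=V: ✓ → 76
sensor=S: ✗
sensor=Z: ✓ → 62
sensor=C: ✓ → 63
sensor=Q: ✓ → 34
sensor=G: ✗
sensor=W: ✓ → 41
sensor=B: ✓ → 96
sensor=F: ✓ → 63
temp_sum = 76 + 62 + 63 + 34 + 41 + 96 + 63 = 435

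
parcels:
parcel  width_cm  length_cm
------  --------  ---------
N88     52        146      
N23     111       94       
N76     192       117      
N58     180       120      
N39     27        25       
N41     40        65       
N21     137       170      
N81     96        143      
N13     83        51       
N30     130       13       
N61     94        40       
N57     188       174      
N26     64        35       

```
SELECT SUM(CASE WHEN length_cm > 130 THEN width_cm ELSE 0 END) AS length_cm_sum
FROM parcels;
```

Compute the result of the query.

473

parcel=N88: ✓ → 52
parcel=N23: ✗
parcel=N76: ✗
parcel=N58: ✗
parcel=N39: ✗
parcel=N41: ✗
parcel=N21: ✓ → 137
parcel=N81: ✓ → 96
parcel=N13: ✗
parcel=N30: ✗
parcel=N61: ✗
parcel=N57: ✓ → 188
parcel=N26: ✗
length_cm_sum = 52 + 137 + 96 + 188 = 473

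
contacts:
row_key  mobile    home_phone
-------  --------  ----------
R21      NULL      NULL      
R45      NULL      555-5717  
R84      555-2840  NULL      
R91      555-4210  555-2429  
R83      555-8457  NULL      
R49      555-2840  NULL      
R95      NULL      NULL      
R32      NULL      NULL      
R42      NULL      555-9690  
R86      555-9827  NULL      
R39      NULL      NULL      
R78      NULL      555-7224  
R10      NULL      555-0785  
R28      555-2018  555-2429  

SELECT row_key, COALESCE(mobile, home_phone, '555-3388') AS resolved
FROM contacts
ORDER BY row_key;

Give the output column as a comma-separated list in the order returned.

555-0785, 555-3388, 555-2018, 555-3388, 555-3388, 555-9690, 555-5717, 555-2840, 555-7224, 555-8457, 555-2840, 555-9827, 555-4210, 555-3388

row_key=R10: mobile=NULL, home_phone=555-0785 → 555-0785
row_key=R21: mobile=NULL, home_phone=NULL, → literal 555-3388 → 555-3388
row_key=R28: mobile=555-2018 → 555-2018
row_key=R32: mobile=NULL, home_phone=NULL, → literal 555-3388 → 555-3388
row_key=R39: mobile=NULL, home_phone=NULL, → literal 555-3388 → 555-3388
row_key=R42: mobile=NULL, home_phone=555-9690 → 555-9690
row_key=R45: mobile=NULL, home_phone=555-5717 → 555-5717
row_key=R49: mobile=555-2840 → 555-2840
row_key=R78: mobile=NULL, home_phone=555-7224 → 555-7224
row_key=R83: mobile=555-8457 → 555-8457
row_key=R84: mobile=555-2840 → 555-2840
row_key=R86: mobile=555-9827 → 555-9827
row_key=R91: mobile=555-4210 → 555-4210
row_key=R95: mobile=NULL, home_phone=NULL, → literal 555-3388 → 555-3388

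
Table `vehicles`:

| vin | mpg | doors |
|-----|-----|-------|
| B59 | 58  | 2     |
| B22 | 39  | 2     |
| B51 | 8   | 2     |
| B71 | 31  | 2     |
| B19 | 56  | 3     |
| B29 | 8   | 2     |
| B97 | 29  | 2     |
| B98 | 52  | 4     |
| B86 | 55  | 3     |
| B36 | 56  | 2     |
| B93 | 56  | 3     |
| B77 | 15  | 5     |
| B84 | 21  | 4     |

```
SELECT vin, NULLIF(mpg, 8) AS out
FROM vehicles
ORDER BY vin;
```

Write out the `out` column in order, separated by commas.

56, 39, NULL, 56, NULL, 58, 31, 15, 21, 55, 56, 29, 52

vin=B19: mpg=56 vs 8: differ → 56
vin=B22: mpg=39 vs 8: differ → 39
vin=B29: mpg=8 vs 8: equal → NULL
vin=B36: mpg=56 vs 8: differ → 56
vin=B51: mpg=8 vs 8: equal → NULL
vin=B59: mpg=58 vs 8: differ → 58
vin=B71: mpg=31 vs 8: differ → 31
vin=B77: mpg=15 vs 8: differ → 15
vin=B84: mpg=21 vs 8: differ → 21
vin=B86: mpg=55 vs 8: differ → 55
vin=B93: mpg=56 vs 8: differ → 56
vin=B97: mpg=29 vs 8: differ → 29
vin=B98: mpg=52 vs 8: differ → 52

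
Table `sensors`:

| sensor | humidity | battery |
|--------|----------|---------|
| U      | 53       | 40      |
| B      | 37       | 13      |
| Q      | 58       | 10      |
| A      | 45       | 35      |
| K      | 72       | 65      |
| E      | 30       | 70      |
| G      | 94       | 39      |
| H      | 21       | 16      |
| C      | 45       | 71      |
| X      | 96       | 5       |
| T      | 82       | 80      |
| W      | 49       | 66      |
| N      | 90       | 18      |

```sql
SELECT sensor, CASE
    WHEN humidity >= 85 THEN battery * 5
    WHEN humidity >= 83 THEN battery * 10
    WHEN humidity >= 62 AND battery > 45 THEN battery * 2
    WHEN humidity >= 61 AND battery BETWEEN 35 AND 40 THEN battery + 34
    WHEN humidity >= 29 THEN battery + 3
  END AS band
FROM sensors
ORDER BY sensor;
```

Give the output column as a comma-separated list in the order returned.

38, 16, 74, 73, 195, NULL, 130, 90, 13, 160, 43, 69, 25

sensor=A: humidity >= 29 → 38
sensor=B: humidity >= 29 → 16
sensor=C: humidity >= 29 → 74
sensor=E: humidity >= 29 → 73
sensor=G: humidity >= 85 → 195
sensor=H: (no match → NULL) → NULL
sensor=K: humidity >= 62 AND battery > 45 → 130
sensor=N: humidity >= 85 → 90
sensor=Q: humidity >= 29 → 13
sensor=T: humidity >= 62 AND battery > 45 → 160
sensor=U: humidity >= 29 → 43
sensor=W: humidity >= 29 → 69
sensor=X: humidity >= 85 → 25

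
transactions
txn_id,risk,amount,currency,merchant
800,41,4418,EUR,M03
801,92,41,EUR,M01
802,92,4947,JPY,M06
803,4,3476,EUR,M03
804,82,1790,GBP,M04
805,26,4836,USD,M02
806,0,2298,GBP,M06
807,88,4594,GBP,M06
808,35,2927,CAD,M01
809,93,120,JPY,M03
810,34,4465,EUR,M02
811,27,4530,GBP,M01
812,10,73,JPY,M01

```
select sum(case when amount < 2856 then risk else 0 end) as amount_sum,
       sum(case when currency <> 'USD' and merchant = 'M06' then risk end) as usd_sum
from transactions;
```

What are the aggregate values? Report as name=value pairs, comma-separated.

amount_sum=277, usd_sum=180

[amount_sum: amount < 2856]
txn_id=800: ✗
txn_id=801: ✓ → 92
txn_id=802: ✗
txn_id=803: ✗
txn_id=804: ✓ → 82
txn_id=805: ✗
txn_id=806: ✓ → 0
txn_id=807: ✗
txn_id=808: ✗
txn_id=809: ✓ → 93
txn_id=810: ✗
txn_id=811: ✗
txn_id=812: ✓ → 10
amount_sum = 92 + 82 + 93 + 10 = 277
—
[usd_sum: currency <> 'USD' and merchant = 'M06']
txn_id=800: ✗
txn_id=801: ✗
txn_id=802: ✓ → 92
txn_id=803: ✗
txn_id=804: ✗
txn_id=805: ✗
txn_id=806: ✓ → 0
txn_id=807: ✓ → 88
txn_id=808: ✗
txn_id=809: ✗
txn_id=810: ✗
txn_id=811: ✗
txn_id=812: ✗
usd_sum = 92 + 88 = 180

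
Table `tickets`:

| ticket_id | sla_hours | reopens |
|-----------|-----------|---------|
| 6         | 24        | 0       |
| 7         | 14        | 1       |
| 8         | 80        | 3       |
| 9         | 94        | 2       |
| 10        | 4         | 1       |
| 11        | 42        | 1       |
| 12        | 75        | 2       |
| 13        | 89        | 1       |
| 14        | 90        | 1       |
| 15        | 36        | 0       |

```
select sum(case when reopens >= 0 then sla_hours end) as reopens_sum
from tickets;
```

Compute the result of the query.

ticket_id=6: ✓ → 24
ticket_id=7: ✓ → 14
ticket_id=8: ✓ → 80
ticket_id=9: ✓ → 94
ticket_id=10: ✓ → 4
ticket_id=11: ✓ → 42
ticket_id=12: ✓ → 75
ticket_id=13: ✓ → 89
ticket_id=14: ✓ → 90
ticket_id=15: ✓ → 36
reopens_sum = 24 + 14 + 80 + 94 + 4 + 42 + 75 + 89 + 90 + 36 = 548

548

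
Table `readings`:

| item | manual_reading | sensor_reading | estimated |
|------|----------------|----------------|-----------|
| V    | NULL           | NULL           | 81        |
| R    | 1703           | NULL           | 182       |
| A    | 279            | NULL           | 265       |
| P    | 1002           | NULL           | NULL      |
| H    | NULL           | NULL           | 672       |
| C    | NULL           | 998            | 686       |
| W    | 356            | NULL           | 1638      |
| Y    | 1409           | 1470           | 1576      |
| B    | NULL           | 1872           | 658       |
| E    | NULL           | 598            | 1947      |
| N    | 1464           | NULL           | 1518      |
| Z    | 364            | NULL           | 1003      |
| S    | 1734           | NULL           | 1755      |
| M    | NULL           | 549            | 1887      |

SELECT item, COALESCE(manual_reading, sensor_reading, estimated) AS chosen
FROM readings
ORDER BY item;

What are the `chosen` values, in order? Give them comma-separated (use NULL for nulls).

item=A: manual_reading=279 → 279
item=B: manual_reading=NULL, sensor_reading=1872 → 1872
item=C: manual_reading=NULL, sensor_reading=998 → 998
item=E: manual_reading=NULL, sensor_reading=598 → 598
item=H: manual_reading=NULL, sensor_reading=NULL, estimated=672 → 672
item=M: manual_reading=NULL, sensor_reading=549 → 549
item=N: manual_reading=1464 → 1464
item=P: manual_reading=1002 → 1002
item=R: manual_reading=1703 → 1703
item=S: manual_reading=1734 → 1734
item=V: manual_reading=NULL, sensor_reading=NULL, estimated=81 → 81
item=W: manual_reading=356 → 356
item=Y: manual_reading=1409 → 1409
item=Z: manual_reading=364 → 364

279, 1872, 998, 598, 672, 549, 1464, 1002, 1703, 1734, 81, 356, 1409, 364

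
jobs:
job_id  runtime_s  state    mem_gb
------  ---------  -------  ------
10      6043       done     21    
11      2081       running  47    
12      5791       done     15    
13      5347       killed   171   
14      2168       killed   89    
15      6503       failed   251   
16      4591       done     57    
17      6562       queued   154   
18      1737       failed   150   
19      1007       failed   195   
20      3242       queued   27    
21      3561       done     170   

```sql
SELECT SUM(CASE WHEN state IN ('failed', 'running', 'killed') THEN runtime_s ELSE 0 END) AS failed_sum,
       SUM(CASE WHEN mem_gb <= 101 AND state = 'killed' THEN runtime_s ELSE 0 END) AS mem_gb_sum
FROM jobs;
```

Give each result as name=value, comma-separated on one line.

[failed_sum: state IN ('failed', 'running', 'killed')]
job_id=10: ✗
job_id=11: ✓ → 2081
job_id=12: ✗
job_id=13: ✓ → 5347
job_id=14: ✓ → 2168
job_id=15: ✓ → 6503
job_id=16: ✗
job_id=17: ✗
job_id=18: ✓ → 1737
job_id=19: ✓ → 1007
job_id=20: ✗
job_id=21: ✗
failed_sum = 2081 + 5347 + 2168 + 6503 + 1737 + 1007 = 18843
—
[mem_gb_sum: mem_gb <= 101 AND state = 'killed']
job_id=10: ✗
job_id=11: ✗
job_id=12: ✗
job_id=13: ✗
job_id=14: ✓ → 2168
job_id=15: ✗
job_id=16: ✗
job_id=17: ✗
job_id=18: ✗
job_id=19: ✗
job_id=20: ✗
job_id=21: ✗
mem_gb_sum = 2168

failed_sum=18843, mem_gb_sum=2168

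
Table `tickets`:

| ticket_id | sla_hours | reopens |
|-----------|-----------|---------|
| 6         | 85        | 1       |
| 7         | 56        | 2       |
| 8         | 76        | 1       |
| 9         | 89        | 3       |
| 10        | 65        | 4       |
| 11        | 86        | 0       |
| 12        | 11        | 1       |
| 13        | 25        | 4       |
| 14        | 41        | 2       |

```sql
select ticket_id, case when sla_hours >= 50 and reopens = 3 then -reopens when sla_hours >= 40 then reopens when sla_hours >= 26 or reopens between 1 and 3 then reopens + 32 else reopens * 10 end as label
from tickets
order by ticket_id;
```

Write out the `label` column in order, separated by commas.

ticket_id=6: sla_hours >= 40 → 1
ticket_id=7: sla_hours >= 40 → 2
ticket_id=8: sla_hours >= 40 → 1
ticket_id=9: sla_hours >= 50 and reopens = 3 → -3
ticket_id=10: sla_hours >= 40 → 4
ticket_id=11: sla_hours >= 40 → 0
ticket_id=12: sla_hours >= 26 or reopens between 1 and 3 → 33
ticket_id=13: ELSE → 40
ticket_id=14: sla_hours >= 40 → 2

1, 2, 1, -3, 4, 0, 33, 40, 2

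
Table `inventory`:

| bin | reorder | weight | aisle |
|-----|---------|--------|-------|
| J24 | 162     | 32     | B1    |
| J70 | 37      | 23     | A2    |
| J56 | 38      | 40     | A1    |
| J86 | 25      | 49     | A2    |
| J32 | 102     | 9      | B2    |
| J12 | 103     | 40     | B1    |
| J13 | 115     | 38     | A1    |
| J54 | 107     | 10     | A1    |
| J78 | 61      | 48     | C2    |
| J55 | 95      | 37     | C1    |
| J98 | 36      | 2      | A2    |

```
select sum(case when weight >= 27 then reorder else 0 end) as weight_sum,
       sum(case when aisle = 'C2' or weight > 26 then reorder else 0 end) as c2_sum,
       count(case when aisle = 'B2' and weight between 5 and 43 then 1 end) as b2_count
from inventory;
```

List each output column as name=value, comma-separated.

weight_sum=599, c2_sum=599, b2_count=1

[weight_sum: weight >= 27]
bin=J24: ✓ → 162
bin=J70: ✗
bin=J56: ✓ → 38
bin=J86: ✓ → 25
bin=J32: ✗
bin=J12: ✓ → 103
bin=J13: ✓ → 115
bin=J54: ✗
bin=J78: ✓ → 61
bin=J55: ✓ → 95
bin=J98: ✗
weight_sum = 162 + 38 + 25 + 103 + 115 + 61 + 95 = 599
—
[c2_sum: aisle = 'C2' or weight > 26]
bin=J24: ✓ → 162
bin=J70: ✗
bin=J56: ✓ → 38
bin=J86: ✓ → 25
bin=J32: ✗
bin=J12: ✓ → 103
bin=J13: ✓ → 115
bin=J54: ✗
bin=J78: ✓ → 61
bin=J55: ✓ → 95
bin=J98: ✗
c2_sum = 162 + 38 + 25 + 103 + 115 + 61 + 95 = 599
—
[b2_count: aisle = 'B2' and weight between 5 and 43]
bin=J24: ✗
bin=J70: ✗
bin=J56: ✗
bin=J86: ✗
bin=J32: ✓ → 1
bin=J12: ✗
bin=J13: ✗
bin=J54: ✗
bin=J78: ✗
bin=J55: ✗
bin=J98: ✗
b2_count = COUNT(1) = 1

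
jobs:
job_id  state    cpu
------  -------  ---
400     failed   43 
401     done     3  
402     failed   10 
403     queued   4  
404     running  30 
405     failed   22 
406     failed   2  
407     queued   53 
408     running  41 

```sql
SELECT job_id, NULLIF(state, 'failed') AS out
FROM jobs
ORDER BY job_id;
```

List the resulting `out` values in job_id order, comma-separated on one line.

NULL, done, NULL, queued, running, NULL, NULL, queued, running

job_id=400: state=failed vs failed: equal → NULL
job_id=401: state=done vs failed: differ → done
job_id=402: state=failed vs failed: equal → NULL
job_id=403: state=queued vs failed: differ → queued
job_id=404: state=running vs failed: differ → running
job_id=405: state=failed vs failed: equal → NULL
job_id=406: state=failed vs failed: equal → NULL
job_id=407: state=queued vs failed: differ → queued
job_id=408: state=running vs failed: differ → running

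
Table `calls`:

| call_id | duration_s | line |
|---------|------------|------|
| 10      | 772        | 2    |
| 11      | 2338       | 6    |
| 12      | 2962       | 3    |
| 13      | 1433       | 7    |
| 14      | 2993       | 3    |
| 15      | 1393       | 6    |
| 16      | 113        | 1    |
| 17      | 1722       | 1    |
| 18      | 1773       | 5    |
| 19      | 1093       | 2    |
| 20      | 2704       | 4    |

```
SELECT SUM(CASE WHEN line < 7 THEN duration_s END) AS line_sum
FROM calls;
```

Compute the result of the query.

call_id=10: ✓ → 772
call_id=11: ✓ → 2338
call_id=12: ✓ → 2962
call_id=13: ✗
call_id=14: ✓ → 2993
call_id=15: ✓ → 1393
call_id=16: ✓ → 113
call_id=17: ✓ → 1722
call_id=18: ✓ → 1773
call_id=19: ✓ → 1093
call_id=20: ✓ → 2704
line_sum = 772 + 2338 + 2962 + 2993 + 1393 + 113 + 1722 + 1773 + 1093 + 2704 = 17863

17863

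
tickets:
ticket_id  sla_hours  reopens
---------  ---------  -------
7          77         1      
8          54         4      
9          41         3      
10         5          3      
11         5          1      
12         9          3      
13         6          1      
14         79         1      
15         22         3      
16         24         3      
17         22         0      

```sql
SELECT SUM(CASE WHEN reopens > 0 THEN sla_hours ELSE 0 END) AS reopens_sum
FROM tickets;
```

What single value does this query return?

322

ticket_id=7: ✓ → 77
ticket_id=8: ✓ → 54
ticket_id=9: ✓ → 41
ticket_id=10: ✓ → 5
ticket_id=11: ✓ → 5
ticket_id=12: ✓ → 9
ticket_id=13: ✓ → 6
ticket_id=14: ✓ → 79
ticket_id=15: ✓ → 22
ticket_id=16: ✓ → 24
ticket_id=17: ✗
reopens_sum = 77 + 54 + 41 + 5 + 5 + 9 + 6 + 79 + 22 + 24 = 322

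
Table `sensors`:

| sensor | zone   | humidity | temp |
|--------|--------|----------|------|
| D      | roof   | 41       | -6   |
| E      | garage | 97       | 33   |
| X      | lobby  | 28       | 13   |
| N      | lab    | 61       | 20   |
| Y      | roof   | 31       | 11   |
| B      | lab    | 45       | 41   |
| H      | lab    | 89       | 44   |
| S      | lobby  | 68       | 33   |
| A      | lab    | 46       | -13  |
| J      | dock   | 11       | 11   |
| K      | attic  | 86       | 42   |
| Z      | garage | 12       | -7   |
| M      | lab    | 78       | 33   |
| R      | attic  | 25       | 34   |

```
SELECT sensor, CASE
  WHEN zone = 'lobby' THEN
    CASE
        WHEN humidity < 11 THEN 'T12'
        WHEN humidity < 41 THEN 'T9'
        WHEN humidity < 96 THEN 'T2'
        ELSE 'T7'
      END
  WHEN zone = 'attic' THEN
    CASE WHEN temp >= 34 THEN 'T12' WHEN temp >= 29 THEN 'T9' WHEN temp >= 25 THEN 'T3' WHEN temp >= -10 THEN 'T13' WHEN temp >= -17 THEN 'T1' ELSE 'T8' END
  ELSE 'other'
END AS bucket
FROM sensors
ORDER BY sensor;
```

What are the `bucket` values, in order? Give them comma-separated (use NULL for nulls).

other, other, other, other, other, other, T12, other, other, T12, T2, T9, other, other

sensor=A: zone='lab' → outer ELSE → other
sensor=B: zone='lab' → outer ELSE → other
sensor=D: zone='roof' → outer ELSE → other
sensor=E: zone='garage' → outer ELSE → other
sensor=H: zone='lab' → outer ELSE → other
sensor=J: zone='dock' → outer ELSE → other
sensor=K: zone='attic' → inner[temp >= 34] → T12
sensor=M: zone='lab' → outer ELSE → other
sensor=N: zone='lab' → outer ELSE → other
sensor=R: zone='attic' → inner[temp >= 34] → T12
sensor=S: zone='lobby' → inner[humidity < 96] → T2
sensor=X: zone='lobby' → inner[humidity < 41] → T9
sensor=Y: zone='roof' → outer ELSE → other
sensor=Z: zone='garage' → outer ELSE → other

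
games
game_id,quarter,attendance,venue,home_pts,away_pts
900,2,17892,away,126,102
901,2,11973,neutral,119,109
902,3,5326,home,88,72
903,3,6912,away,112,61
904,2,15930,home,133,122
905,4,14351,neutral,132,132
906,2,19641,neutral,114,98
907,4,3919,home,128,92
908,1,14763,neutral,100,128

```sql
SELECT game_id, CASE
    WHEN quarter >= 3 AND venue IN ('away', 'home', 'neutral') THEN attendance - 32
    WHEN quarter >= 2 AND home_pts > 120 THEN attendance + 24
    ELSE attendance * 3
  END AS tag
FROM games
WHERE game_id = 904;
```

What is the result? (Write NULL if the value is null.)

game_id = 904: quarter=2, attendance=15930, venue=home, home_pts=133, away_pts=122.
quarter >= 3 AND venue IN ('away', 'home', 'neutral') → false
quarter >= 2 AND home_pts > 120 → true → 15954

15954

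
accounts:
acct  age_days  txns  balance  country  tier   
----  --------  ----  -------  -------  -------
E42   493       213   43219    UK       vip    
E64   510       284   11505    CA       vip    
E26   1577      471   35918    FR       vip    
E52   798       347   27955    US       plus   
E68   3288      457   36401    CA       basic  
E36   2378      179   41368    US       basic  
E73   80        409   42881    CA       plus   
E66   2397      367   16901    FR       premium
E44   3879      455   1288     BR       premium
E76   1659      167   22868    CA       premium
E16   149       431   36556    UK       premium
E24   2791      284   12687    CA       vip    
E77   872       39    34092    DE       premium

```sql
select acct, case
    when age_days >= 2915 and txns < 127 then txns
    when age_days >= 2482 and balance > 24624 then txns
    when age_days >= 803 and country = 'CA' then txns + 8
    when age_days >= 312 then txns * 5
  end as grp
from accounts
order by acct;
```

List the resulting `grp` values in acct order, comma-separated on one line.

NULL, 292, 2355, 895, 1065, 2275, 1735, 1420, 1835, 457, NULL, 175, 195

acct=E16: (no match → NULL) → NULL
acct=E24: age_days >= 803 and country = 'CA' → 292
acct=E26: age_days >= 312 → 2355
acct=E36: age_days >= 312 → 895
acct=E42: age_days >= 312 → 1065
acct=E44: age_days >= 312 → 2275
acct=E52: age_days >= 312 → 1735
acct=E64: age_days >= 312 → 1420
acct=E66: age_days >= 312 → 1835
acct=E68: age_days >= 2482 and balance > 24624 → 457
acct=E73: (no match → NULL) → NULL
acct=E76: age_days >= 803 and country = 'CA' → 175
acct=E77: age_days >= 312 → 195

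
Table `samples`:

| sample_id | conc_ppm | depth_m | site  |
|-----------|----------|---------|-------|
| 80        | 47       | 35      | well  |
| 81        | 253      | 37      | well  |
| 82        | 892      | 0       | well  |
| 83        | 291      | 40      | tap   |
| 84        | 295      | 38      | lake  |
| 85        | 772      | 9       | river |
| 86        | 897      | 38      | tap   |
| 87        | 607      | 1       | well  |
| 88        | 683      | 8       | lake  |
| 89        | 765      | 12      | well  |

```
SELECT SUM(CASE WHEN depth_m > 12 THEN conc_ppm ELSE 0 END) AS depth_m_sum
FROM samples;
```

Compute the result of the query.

sample_id=80: ✓ → 47
sample_id=81: ✓ → 253
sample_id=82: ✗
sample_id=83: ✓ → 291
sample_id=84: ✓ → 295
sample_id=85: ✗
sample_id=86: ✓ → 897
sample_id=87: ✗
sample_id=88: ✗
sample_id=89: ✗
depth_m_sum = 47 + 253 + 291 + 295 + 897 = 1783

1783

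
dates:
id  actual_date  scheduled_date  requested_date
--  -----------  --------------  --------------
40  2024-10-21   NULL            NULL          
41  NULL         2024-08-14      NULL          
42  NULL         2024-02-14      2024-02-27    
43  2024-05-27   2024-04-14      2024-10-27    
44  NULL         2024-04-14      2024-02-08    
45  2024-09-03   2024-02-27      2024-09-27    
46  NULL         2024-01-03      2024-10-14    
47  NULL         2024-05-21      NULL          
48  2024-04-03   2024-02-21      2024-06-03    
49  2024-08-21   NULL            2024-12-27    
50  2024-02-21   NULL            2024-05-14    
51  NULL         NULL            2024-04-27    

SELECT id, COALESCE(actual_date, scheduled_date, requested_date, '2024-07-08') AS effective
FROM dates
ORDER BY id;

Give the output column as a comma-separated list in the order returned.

id=40: actual_date=2024-10-21 → 2024-10-21
id=41: actual_date=NULL, scheduled_date=2024-08-14 → 2024-08-14
id=42: actual_date=NULL, scheduled_date=2024-02-14 → 2024-02-14
id=43: actual_date=2024-05-27 → 2024-05-27
id=44: actual_date=NULL, scheduled_date=2024-04-14 → 2024-04-14
id=45: actual_date=2024-09-03 → 2024-09-03
id=46: actual_date=NULL, scheduled_date=2024-01-03 → 2024-01-03
id=47: actual_date=NULL, scheduled_date=2024-05-21 → 2024-05-21
id=48: actual_date=2024-04-03 → 2024-04-03
id=49: actual_date=2024-08-21 → 2024-08-21
id=50: actual_date=2024-02-21 → 2024-02-21
id=51: actual_date=NULL, scheduled_date=NULL, requested_date=2024-04-27 → 2024-04-27

2024-10-21, 2024-08-14, 2024-02-14, 2024-05-27, 2024-04-14, 2024-09-03, 2024-01-03, 2024-05-21, 2024-04-03, 2024-08-21, 2024-02-21, 2024-04-27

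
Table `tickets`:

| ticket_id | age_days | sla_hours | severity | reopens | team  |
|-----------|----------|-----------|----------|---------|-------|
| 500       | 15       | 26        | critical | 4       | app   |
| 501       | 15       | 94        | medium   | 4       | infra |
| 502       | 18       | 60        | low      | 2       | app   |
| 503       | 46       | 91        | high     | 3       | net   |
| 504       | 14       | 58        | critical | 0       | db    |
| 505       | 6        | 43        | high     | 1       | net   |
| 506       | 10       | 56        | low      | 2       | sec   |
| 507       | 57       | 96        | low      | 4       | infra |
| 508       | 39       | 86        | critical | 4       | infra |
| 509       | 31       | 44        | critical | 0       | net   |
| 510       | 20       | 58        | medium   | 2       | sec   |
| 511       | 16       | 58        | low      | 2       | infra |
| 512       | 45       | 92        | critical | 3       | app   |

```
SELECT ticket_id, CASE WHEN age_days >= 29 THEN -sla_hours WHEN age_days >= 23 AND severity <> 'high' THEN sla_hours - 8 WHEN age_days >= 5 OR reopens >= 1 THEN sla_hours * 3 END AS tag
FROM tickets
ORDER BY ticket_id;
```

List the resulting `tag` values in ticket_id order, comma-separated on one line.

78, 282, 180, -91, 174, 129, 168, -96, -86, -44, 174, 174, -92

ticket_id=500: age_days >= 5 OR reopens >= 1 → 78
ticket_id=501: age_days >= 5 OR reopens >= 1 → 282
ticket_id=502: age_days >= 5 OR reopens >= 1 → 180
ticket_id=503: age_days >= 29 → -91
ticket_id=504: age_days >= 5 OR reopens >= 1 → 174
ticket_id=505: age_days >= 5 OR reopens >= 1 → 129
ticket_id=506: age_days >= 5 OR reopens >= 1 → 168
ticket_id=507: age_days >= 29 → -96
ticket_id=508: age_days >= 29 → -86
ticket_id=509: age_days >= 29 → -44
ticket_id=510: age_days >= 5 OR reopens >= 1 → 174
ticket_id=511: age_days >= 5 OR reopens >= 1 → 174
ticket_id=512: age_days >= 29 → -92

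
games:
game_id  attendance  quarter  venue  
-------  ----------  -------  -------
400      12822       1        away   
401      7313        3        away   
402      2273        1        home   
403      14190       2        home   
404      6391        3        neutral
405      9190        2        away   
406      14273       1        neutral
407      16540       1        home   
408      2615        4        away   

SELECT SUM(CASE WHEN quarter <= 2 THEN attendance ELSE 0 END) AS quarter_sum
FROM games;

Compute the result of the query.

game_id=400: ✓ → 12822
game_id=401: ✗
game_id=402: ✓ → 2273
game_id=403: ✓ → 14190
game_id=404: ✗
game_id=405: ✓ → 9190
game_id=406: ✓ → 14273
game_id=407: ✓ → 16540
game_id=408: ✗
quarter_sum = 12822 + 2273 + 14190 + 9190 + 14273 + 16540 = 69288

69288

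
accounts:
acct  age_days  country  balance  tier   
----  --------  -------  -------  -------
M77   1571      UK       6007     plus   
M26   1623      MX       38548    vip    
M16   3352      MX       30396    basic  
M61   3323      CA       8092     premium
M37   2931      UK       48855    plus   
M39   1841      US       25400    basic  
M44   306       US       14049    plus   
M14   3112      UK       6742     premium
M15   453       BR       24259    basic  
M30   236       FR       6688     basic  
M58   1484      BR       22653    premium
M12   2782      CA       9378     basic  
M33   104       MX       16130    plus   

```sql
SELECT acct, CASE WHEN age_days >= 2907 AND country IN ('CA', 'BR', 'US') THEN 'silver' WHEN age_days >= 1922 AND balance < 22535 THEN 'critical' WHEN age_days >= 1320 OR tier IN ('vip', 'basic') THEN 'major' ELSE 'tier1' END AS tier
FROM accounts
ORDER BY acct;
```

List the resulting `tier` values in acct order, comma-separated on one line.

acct=M12: age_days >= 1922 AND balance < 22535 → critical
acct=M14: age_days >= 1922 AND balance < 22535 → critical
acct=M15: age_days >= 1320 OR tier IN ('vip', 'basic') → major
acct=M16: age_days >= 1320 OR tier IN ('vip', 'basic') → major
acct=M26: age_days >= 1320 OR tier IN ('vip', 'basic') → major
acct=M30: age_days >= 1320 OR tier IN ('vip', 'basic') → major
acct=M33: ELSE → tier1
acct=M37: age_days >= 1320 OR tier IN ('vip', 'basic') → major
acct=M39: age_days >= 1320 OR tier IN ('vip', 'basic') → major
acct=M44: ELSE → tier1
acct=M58: age_days >= 1320 OR tier IN ('vip', 'basic') → major
acct=M61: age_days >= 2907 AND country IN ('CA', 'BR', 'US') → silver
acct=M77: age_days >= 1320 OR tier IN ('vip', 'basic') → major

critical, critical, major, major, major, major, tier1, major, major, tier1, major, silver, major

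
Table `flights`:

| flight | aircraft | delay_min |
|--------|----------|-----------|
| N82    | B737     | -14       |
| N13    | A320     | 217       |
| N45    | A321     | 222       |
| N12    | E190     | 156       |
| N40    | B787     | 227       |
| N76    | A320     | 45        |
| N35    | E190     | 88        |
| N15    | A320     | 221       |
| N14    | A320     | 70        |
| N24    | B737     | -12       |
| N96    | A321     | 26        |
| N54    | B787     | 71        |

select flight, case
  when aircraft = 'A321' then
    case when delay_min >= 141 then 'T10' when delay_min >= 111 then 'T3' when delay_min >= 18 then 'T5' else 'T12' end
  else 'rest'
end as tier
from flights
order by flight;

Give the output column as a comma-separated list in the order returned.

rest, rest, rest, rest, rest, rest, rest, T10, rest, rest, rest, T5

flight=N12: aircraft='E190' → outer ELSE → rest
flight=N13: aircraft='A320' → outer ELSE → rest
flight=N14: aircraft='A320' → outer ELSE → rest
flight=N15: aircraft='A320' → outer ELSE → rest
flight=N24: aircraft='B737' → outer ELSE → rest
flight=N35: aircraft='E190' → outer ELSE → rest
flight=N40: aircraft='B787' → outer ELSE → rest
flight=N45: aircraft='A321' → inner[delay_min >= 141] → T10
flight=N54: aircraft='B787' → outer ELSE → rest
flight=N76: aircraft='A320' → outer ELSE → rest
flight=N82: aircraft='B737' → outer ELSE → rest
flight=N96: aircraft='A321' → inner[delay_min >= 18] → T5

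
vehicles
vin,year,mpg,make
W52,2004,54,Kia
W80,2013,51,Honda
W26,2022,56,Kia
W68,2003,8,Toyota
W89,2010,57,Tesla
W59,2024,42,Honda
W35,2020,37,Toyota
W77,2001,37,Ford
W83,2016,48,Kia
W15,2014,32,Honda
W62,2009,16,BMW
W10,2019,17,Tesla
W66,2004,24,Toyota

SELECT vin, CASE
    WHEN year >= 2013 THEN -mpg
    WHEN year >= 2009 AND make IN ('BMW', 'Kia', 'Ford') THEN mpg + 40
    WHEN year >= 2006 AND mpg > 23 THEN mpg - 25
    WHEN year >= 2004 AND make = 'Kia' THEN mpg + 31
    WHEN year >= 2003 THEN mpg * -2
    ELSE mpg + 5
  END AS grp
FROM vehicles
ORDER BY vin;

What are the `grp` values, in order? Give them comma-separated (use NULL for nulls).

-17, -32, -56, -37, 85, -42, 56, -48, -16, 42, -51, -48, 32

vin=W10: year >= 2013 → -17
vin=W15: year >= 2013 → -32
vin=W26: year >= 2013 → -56
vin=W35: year >= 2013 → -37
vin=W52: year >= 2004 AND make = 'Kia' → 85
vin=W59: year >= 2013 → -42
vin=W62: year >= 2009 AND make IN ('BMW', 'Kia', 'Ford') → 56
vin=W66: year >= 2003 → -48
vin=W68: year >= 2003 → -16
vin=W77: ELSE → 42
vin=W80: year >= 2013 → -51
vin=W83: year >= 2013 → -48
vin=W89: year >= 2006 AND mpg > 23 → 32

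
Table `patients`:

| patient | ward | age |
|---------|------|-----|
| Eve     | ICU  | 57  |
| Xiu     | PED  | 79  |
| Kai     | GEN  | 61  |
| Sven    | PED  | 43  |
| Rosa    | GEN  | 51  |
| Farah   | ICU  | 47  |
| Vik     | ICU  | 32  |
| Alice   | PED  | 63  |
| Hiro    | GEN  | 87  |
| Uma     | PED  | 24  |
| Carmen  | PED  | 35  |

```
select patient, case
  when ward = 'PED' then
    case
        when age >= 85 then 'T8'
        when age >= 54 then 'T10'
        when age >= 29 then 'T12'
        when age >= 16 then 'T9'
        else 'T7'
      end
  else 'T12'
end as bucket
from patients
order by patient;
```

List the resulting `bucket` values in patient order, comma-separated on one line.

patient=Alice: ward='PED' → inner[age >= 54] → T10
patient=Carmen: ward='PED' → inner[age >= 29] → T12
patient=Eve: ward='ICU' → outer ELSE → T12
patient=Farah: ward='ICU' → outer ELSE → T12
patient=Hiro: ward='GEN' → outer ELSE → T12
patient=Kai: ward='GEN' → outer ELSE → T12
patient=Rosa: ward='GEN' → outer ELSE → T12
patient=Sven: ward='PED' → inner[age >= 29] → T12
patient=Uma: ward='PED' → inner[age >= 16] → T9
patient=Vik: ward='ICU' → outer ELSE → T12
patient=Xiu: ward='PED' → inner[age >= 54] → T10

T10, T12, T12, T12, T12, T12, T12, T12, T9, T12, T10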